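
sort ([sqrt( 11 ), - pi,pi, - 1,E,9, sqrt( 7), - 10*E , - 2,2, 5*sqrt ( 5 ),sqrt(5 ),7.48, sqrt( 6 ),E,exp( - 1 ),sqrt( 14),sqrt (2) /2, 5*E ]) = [ - 10*E, - pi, - 2,  -  1,  exp( - 1 ), sqrt( 2)/2, 2, sqrt( 5),sqrt( 6),sqrt( 7 ),E,E , pi, sqrt( 11 ), sqrt( 14 ),7.48, 9,5*sqrt( 5 ), 5 * E ] 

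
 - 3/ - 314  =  3/314 = 0.01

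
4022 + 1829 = 5851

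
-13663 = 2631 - 16294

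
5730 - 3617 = 2113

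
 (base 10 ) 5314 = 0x14c2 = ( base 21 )C11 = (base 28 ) 6lm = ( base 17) 116A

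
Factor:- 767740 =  - 2^2*5^1*23^1*1669^1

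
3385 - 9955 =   -  6570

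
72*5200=374400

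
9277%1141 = 149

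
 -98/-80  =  1  +  9/40  =  1.23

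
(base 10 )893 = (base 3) 1020002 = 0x37D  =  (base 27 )162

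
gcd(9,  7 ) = 1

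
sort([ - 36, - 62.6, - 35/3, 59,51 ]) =[ - 62.6,  -  36, - 35/3, 51, 59]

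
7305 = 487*15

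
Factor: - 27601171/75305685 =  - 3^( - 1)*5^( - 1) * 7^ (-1)*43^(- 1)*1283^ ( -1)*2123167^1 = - 2123167/5792745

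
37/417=37/417 = 0.09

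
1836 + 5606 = 7442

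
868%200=68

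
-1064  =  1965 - 3029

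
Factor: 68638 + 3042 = 2^11*5^1 * 7^1 = 71680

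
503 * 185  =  93055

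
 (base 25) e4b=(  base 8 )21235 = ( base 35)786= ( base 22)i6h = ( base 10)8861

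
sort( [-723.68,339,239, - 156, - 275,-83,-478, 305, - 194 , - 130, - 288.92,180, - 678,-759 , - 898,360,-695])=[ - 898, - 759 , - 723.68, - 695,  -  678 ,  -  478, - 288.92,- 275, - 194 , - 156,  -  130, - 83, 180, 239, 305,339,  360] 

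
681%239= 203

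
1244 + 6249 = 7493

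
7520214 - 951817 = 6568397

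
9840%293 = 171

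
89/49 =1 +40/49 = 1.82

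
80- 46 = 34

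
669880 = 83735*8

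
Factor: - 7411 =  - 7411^1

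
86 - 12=74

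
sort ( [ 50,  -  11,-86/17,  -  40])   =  [ - 40, - 11, - 86/17, 50] 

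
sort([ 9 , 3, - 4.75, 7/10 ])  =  [ - 4.75,7/10,  3, 9 ]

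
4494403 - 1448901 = 3045502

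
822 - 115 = 707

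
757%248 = 13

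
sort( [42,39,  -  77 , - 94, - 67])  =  [ - 94, - 77, - 67,39 , 42 ]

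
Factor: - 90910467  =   - 3^2*23^1 * 389^1*1129^1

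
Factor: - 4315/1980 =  - 2^( - 2)*3^( - 2)*11^( - 1) * 863^1 = - 863/396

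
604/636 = 151/159 = 0.95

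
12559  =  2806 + 9753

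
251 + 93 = 344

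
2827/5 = 2827/5=565.40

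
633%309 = 15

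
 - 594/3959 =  - 594/3959 = - 0.15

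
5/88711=5/88711 = 0.00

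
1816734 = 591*3074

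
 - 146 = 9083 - 9229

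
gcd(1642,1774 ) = 2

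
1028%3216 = 1028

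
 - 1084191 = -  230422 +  - 853769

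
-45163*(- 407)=18381341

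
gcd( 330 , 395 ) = 5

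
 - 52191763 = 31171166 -83362929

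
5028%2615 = 2413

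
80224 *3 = 240672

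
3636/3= 1212 = 1212.00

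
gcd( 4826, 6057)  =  1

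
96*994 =95424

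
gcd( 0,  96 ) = 96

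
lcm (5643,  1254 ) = 11286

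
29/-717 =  - 29/717 = - 0.04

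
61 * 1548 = 94428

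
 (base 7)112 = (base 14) 42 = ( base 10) 58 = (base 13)46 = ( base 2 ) 111010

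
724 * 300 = 217200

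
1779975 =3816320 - 2036345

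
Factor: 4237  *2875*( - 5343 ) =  - 65085086625 = - 3^1*5^3*13^1*19^1*23^1*137^1* 223^1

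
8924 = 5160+3764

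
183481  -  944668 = -761187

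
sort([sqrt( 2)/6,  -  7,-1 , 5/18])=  [ -7, - 1,sqrt( 2 )/6, 5/18 ] 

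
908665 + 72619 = 981284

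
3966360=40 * 99159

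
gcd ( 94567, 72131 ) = 1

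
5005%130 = 65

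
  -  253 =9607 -9860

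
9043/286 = 31+177/286   =  31.62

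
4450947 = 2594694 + 1856253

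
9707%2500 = 2207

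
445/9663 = 445/9663   =  0.05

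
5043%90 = 3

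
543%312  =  231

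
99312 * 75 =7448400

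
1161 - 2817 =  - 1656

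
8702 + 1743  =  10445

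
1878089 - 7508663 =  -  5630574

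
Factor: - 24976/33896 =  - 2^1 * 7^1*19^( - 1) = - 14/19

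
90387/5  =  90387/5 = 18077.40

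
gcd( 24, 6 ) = 6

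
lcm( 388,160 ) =15520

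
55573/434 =7939/62  =  128.05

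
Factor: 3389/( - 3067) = -3067^( - 1)*3389^1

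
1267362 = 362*3501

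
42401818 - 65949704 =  - 23547886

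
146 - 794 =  - 648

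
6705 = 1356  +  5349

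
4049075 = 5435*745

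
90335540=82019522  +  8316018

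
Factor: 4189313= 4189313^1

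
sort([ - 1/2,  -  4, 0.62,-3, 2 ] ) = [-4, -3 , - 1/2, 0.62, 2] 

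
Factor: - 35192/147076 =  - 2^1*53^1 * 443^ ( - 1 )   =  - 106/443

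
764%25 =14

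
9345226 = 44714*209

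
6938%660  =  338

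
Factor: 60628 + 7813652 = 2^3*3^3 * 5^1 * 23^1 * 317^1 = 7874280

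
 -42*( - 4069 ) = 170898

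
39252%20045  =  19207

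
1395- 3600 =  - 2205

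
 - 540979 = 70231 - 611210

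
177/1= 177 = 177.00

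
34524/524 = 65 + 116/131  =  65.89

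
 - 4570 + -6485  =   - 11055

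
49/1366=49/1366 =0.04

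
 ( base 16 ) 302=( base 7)2150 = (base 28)RE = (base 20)1IA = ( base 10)770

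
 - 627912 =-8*78489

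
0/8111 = 0= 0.00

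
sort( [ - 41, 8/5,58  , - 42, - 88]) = [ - 88, - 42, - 41, 8/5, 58 ]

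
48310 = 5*9662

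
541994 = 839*646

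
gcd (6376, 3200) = 8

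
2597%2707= 2597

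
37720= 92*410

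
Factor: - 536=-2^3*67^1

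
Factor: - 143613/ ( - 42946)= 729/218= 2^( - 1 )*3^6 * 109^( - 1 ) 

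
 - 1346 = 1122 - 2468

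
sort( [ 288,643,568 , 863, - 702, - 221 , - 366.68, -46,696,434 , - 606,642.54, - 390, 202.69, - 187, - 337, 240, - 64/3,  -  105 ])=[ - 702, - 606,-390, - 366.68,- 337, - 221, - 187, - 105,-46, - 64/3,202.69,240,288 , 434, 568,642.54,643,  696, 863 ]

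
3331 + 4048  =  7379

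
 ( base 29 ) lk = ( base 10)629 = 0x275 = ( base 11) 522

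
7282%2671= 1940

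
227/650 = 227/650 = 0.35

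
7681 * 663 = 5092503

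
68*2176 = 147968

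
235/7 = 235/7 =33.57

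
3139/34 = 3139/34= 92.32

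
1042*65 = 67730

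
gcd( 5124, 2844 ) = 12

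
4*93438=373752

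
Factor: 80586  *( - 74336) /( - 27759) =2^6*3^1*11^2*19^ ( - 1 )*23^1*37^1*101^1*487^( - 1 ) = 1996813632/9253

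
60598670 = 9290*6523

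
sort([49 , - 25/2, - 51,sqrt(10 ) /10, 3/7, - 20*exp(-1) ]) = [ - 51, - 25/2,  -  20*exp(  -  1)  ,  sqrt (10)/10, 3/7,49] 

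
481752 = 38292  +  443460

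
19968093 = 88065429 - 68097336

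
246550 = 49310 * 5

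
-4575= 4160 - 8735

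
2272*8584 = 19502848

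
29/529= 29/529 = 0.05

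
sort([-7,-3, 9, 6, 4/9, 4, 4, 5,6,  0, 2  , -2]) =[ - 7, - 3,  -  2, 0, 4/9,2, 4 , 4, 5, 6 , 6, 9]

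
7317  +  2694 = 10011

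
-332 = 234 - 566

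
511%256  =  255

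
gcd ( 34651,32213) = 1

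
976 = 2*488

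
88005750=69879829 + 18125921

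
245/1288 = 35/184 = 0.19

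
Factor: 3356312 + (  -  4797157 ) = -5^1*7^2*5881^1 = - 1440845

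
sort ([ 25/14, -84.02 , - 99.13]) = [ - 99.13, - 84.02, 25/14 ] 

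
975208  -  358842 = 616366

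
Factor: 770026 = 2^1*385013^1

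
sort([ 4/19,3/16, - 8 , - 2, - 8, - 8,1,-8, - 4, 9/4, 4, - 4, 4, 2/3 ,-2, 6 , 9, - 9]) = [-9, - 8,-8,-8,  -  8, - 4, - 4, - 2, - 2,3/16,4/19, 2/3 , 1, 9/4,4,4,6,  9 ]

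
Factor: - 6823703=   -  6823703^1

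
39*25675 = 1001325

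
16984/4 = 4246 = 4246.00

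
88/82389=88/82389 = 0.00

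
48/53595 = 16/17865  =  0.00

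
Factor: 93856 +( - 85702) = 8154 = 2^1*3^3*151^1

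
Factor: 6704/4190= 2^3*5^(  -  1 ) = 8/5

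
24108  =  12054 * 2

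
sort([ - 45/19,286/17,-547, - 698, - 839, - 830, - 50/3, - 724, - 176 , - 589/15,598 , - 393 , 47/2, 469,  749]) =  [ - 839,  -  830,-724, - 698, - 547,  -  393, - 176,-589/15,-50/3,-45/19, 286/17,  47/2,469 , 598 , 749] 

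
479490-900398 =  - 420908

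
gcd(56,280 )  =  56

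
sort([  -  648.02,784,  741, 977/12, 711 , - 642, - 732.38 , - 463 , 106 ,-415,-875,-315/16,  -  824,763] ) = [ - 875,-824, - 732.38, - 648.02, - 642,-463 , - 415,  -  315/16 , 977/12, 106,711 , 741, 763,784 ] 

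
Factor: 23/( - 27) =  - 3^( - 3)*23^1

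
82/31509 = 82/31509 = 0.00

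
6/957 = 2/319 = 0.01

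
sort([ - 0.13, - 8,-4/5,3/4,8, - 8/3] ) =[- 8, - 8/3, - 4/5, - 0.13,  3/4, 8 ] 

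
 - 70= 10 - 80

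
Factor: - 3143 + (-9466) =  - 3^3 *467^1=- 12609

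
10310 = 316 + 9994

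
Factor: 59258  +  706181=765439 = 765439^1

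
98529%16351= 423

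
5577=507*11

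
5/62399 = 5/62399 = 0.00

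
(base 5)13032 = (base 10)1017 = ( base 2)1111111001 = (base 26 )1d3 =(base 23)1l5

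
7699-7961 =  - 262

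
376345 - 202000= 174345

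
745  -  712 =33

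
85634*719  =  61570846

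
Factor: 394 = 2^1*197^1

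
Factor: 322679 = 7^1*31^1*1487^1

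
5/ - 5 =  - 1/1 = -1.00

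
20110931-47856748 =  - 27745817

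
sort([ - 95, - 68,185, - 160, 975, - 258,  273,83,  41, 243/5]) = [ - 258, - 160, - 95, - 68,41, 243/5,  83, 185, 273, 975]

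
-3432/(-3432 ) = 1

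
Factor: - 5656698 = - 2^1*3^2*314261^1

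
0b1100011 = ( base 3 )10200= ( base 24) 43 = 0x63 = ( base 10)99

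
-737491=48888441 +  - 49625932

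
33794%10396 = 2606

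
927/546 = 309/182 = 1.70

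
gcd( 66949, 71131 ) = 1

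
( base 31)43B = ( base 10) 3948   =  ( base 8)7554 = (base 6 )30140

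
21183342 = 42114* 503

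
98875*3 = 296625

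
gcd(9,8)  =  1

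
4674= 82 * 57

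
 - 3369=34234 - 37603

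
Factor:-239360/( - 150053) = 2^8*5^1*11^1*17^1*150053^( - 1)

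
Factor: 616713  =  3^1*311^1*661^1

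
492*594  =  292248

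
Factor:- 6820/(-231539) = 2^2 * 5^1*7^( - 1)*97^( - 1) = 20/679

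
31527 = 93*339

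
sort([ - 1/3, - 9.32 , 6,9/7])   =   [-9.32,  -  1/3,9/7, 6 ] 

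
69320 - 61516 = 7804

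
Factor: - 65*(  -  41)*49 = 5^1*7^2*13^1 * 41^1 = 130585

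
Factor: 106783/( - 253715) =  - 5^(-1)*7^(  -  1 )*11^(-1)*659^(-1)*106783^1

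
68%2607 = 68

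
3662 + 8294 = 11956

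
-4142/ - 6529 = 4142/6529 = 0.63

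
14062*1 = 14062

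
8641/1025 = 8+441/1025 = 8.43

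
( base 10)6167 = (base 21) dke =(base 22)CG7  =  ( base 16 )1817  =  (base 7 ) 23660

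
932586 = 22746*41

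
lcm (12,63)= 252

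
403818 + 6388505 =6792323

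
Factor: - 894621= - 3^1*7^1*13^1*29^1*113^1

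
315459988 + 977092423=1292552411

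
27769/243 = 114 + 67/243 =114.28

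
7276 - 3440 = 3836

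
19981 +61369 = 81350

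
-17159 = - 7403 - 9756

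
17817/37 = 17817/37 = 481.54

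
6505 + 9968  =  16473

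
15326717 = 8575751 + 6750966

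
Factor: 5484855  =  3^1*5^1*73^1*5009^1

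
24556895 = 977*25135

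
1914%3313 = 1914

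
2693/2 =1346  +  1/2 = 1346.50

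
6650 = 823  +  5827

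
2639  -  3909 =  - 1270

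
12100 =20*605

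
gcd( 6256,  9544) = 8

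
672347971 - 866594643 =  - 194246672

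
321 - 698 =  -377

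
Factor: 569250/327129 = 2^1 *3^1*5^3 *431^(-1 ) = 750/431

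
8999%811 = 78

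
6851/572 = 527/44 = 11.98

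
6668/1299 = 6668/1299 = 5.13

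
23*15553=357719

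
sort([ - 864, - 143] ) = [  -  864, -143 ] 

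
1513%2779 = 1513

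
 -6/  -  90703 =6/90703 = 0.00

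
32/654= 16/327 = 0.05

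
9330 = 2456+6874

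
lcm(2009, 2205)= 90405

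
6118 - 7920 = -1802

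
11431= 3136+8295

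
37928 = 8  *4741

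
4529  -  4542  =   - 13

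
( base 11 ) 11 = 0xC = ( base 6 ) 20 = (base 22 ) c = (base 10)12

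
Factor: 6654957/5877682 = 2^(-1)*3^1*17^( - 2)*10169^ ( - 1)*2218319^1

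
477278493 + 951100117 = 1428378610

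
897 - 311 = 586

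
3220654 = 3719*866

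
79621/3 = 26540 + 1/3  =  26540.33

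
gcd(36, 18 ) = 18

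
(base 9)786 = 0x285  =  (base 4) 22011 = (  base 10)645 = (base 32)K5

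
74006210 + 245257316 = 319263526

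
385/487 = 385/487 = 0.79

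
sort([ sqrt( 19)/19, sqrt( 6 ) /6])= [ sqrt (19) /19, sqrt(6 ) /6]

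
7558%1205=328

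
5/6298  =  5/6298 = 0.00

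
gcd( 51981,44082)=3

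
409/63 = 6+31/63=6.49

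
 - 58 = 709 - 767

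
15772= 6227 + 9545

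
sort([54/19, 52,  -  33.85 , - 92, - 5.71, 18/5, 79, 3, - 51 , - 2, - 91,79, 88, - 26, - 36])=[-92, -91,  -  51 , - 36, - 33.85 , - 26, - 5.71 , - 2, 54/19,3,18/5,52, 79,79, 88] 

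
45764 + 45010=90774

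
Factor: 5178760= 2^3*5^1*129469^1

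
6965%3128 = 709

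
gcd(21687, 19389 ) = 3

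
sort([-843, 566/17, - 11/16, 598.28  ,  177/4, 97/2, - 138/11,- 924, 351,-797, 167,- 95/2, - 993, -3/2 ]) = [ - 993,-924,  -  843 , - 797,-95/2,- 138/11, - 3/2,-11/16 , 566/17 , 177/4, 97/2, 167,351,598.28]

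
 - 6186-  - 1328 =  - 4858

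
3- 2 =1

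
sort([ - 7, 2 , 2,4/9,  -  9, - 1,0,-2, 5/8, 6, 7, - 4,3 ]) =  [ - 9, - 7, - 4 , -2, - 1,0, 4/9,5/8, 2, 2,3,6, 7]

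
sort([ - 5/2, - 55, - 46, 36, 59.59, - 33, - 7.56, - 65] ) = [ - 65, - 55, - 46, - 33,-7.56, - 5/2,36, 59.59] 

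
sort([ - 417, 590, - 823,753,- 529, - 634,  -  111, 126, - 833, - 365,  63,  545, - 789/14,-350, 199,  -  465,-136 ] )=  [ - 833,-823,-634,-529,-465, - 417, - 365, - 350,-136,-111,- 789/14, 63 , 126,199, 545, 590,  753]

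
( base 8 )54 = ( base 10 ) 44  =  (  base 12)38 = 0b101100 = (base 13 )35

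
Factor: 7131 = 3^1*2377^1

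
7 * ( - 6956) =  - 48692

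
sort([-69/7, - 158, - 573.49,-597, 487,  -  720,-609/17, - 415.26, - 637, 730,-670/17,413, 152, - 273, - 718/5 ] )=[ - 720, - 637, - 597,-573.49, - 415.26,-273, - 158,- 718/5, - 670/17, - 609/17, - 69/7,152 , 413,487,730 ]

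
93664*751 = 70341664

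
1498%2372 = 1498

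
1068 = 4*267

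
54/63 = 6/7 =0.86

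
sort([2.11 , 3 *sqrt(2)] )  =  [ 2.11,3*sqrt( 2)]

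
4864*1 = 4864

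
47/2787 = 47/2787= 0.02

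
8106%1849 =710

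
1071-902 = 169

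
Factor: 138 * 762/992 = 26289/248=2^( - 3) * 3^2*23^1*31^(-1)*127^1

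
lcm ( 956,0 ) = 0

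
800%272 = 256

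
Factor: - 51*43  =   - 2193 = - 3^1*17^1*43^1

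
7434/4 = 1858+1/2 = 1858.50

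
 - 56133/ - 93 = 603 + 18/31=603.58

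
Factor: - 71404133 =- 71404133^1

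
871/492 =1+ 379/492 = 1.77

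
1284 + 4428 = 5712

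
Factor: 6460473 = 3^1*2153491^1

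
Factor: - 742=-2^1*7^1*53^1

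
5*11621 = 58105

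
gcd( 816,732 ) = 12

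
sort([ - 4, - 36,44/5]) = [ - 36,-4,44/5] 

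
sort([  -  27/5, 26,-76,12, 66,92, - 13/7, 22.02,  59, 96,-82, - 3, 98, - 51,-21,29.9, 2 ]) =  [-82,-76,-51,  -  21 , - 27/5,-3,-13/7, 2, 12,22.02, 26, 29.9, 59, 66, 92, 96, 98] 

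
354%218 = 136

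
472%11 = 10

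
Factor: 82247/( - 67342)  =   - 2^(-1)*3061^( - 1)*7477^1 = - 7477/6122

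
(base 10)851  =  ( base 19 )26F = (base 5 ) 11401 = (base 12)5ab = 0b1101010011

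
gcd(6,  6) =6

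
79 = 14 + 65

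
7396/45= 164+16/45= 164.36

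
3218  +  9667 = 12885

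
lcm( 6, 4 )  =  12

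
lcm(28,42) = 84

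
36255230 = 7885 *4598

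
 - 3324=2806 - 6130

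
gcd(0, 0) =0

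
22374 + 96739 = 119113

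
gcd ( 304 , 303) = 1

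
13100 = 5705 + 7395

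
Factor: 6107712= 2^6*3^1*13^1*2447^1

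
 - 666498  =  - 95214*7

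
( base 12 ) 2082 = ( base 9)4778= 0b110111100010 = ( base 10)3554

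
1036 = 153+883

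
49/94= 49/94=0.52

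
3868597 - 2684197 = 1184400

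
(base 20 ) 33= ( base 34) 1T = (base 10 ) 63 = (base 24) 2F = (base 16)3f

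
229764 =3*76588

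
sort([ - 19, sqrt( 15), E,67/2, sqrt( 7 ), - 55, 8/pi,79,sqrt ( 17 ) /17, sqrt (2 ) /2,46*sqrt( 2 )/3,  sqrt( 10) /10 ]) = [ - 55, - 19, sqrt(17)/17,sqrt( 10)/10, sqrt( 2 )/2,8/pi,sqrt ( 7),E,sqrt ( 15),46*sqrt( 2) /3, 67/2,79 ]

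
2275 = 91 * 25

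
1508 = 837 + 671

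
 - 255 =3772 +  - 4027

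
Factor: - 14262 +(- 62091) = - 76353 = - 3^1*31^1 * 821^1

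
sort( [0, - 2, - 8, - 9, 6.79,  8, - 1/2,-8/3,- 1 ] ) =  [-9 , -8, - 8/3, -2,-1,  -  1/2,0, 6.79, 8 ]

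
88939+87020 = 175959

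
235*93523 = 21977905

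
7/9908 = 7/9908   =  0.00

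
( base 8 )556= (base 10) 366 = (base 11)303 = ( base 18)126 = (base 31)BP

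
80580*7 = 564060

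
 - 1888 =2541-4429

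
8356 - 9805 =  - 1449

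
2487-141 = 2346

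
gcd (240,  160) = 80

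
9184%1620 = 1084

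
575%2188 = 575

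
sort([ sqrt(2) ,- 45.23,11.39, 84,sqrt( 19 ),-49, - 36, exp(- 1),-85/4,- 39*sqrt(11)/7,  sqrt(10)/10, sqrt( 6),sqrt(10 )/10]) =[ - 49, - 45.23, - 36, - 85/4, - 39*sqrt(11)/7,  sqrt(10) /10,sqrt(10)/10 , exp( - 1 ),sqrt(2 ),sqrt(6), sqrt (19), 11.39, 84 ] 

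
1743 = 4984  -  3241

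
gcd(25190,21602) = 2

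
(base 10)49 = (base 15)34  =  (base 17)2f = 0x31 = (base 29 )1K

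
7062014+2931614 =9993628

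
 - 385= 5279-5664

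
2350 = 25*94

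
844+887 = 1731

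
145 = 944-799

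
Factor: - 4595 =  - 5^1*919^1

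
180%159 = 21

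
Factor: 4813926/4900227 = 1604642/1633409 = 2^1*13^1*61717^1*1633409^(-1 ) 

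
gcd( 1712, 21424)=16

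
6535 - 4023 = 2512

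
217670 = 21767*10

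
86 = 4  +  82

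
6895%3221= 453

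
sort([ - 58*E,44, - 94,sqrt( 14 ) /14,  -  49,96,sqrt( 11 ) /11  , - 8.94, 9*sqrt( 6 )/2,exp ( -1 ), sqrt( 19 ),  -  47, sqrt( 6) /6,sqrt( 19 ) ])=[ - 58* E, - 94,-49,-47, - 8.94,  sqrt(14 )/14, sqrt ( 11 ) /11,exp(-1 ) , sqrt( 6) /6,sqrt( 19 ),sqrt (19), 9*sqrt(6)/2 , 44,96 ]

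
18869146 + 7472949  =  26342095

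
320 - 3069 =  - 2749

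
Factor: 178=2^1*89^1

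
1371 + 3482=4853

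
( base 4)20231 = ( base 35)FW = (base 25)M7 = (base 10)557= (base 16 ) 22D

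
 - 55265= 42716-97981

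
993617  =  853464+140153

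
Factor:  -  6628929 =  - 3^1*17^1*19^1*6841^1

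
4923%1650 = 1623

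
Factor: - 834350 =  - 2^1 * 5^2*11^1 * 37^1*41^1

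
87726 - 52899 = 34827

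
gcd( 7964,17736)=4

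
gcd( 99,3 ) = 3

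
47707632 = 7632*6251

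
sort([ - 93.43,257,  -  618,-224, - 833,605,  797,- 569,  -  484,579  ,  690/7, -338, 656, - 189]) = [ - 833 , - 618, - 569, - 484,-338, - 224, - 189  , - 93.43,690/7,257, 579,605,656,  797 ] 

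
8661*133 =1151913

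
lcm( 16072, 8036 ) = 16072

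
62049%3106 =3035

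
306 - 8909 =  -8603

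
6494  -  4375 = 2119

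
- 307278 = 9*( - 34142)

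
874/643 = 1+231/643 = 1.36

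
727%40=7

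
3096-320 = 2776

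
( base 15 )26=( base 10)36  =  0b100100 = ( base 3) 1100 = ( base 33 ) 13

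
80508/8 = 10063 + 1/2 = 10063.50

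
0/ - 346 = 0/1  =  - 0.00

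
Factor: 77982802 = 2^1*19^1*2052179^1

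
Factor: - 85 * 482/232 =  - 20485/116= - 2^( - 2) * 5^1*17^1*29^ ( - 1 )*241^1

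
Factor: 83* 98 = 8134 = 2^1*7^2 * 83^1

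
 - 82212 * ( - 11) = 904332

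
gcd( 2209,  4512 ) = 47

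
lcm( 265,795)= 795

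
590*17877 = 10547430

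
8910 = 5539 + 3371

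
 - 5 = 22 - 27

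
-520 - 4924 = - 5444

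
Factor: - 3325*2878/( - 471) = 9569350/471 =2^1*3^( - 1)*5^2*7^1*19^1*157^ ( - 1)*1439^1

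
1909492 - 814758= 1094734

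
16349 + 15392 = 31741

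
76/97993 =76/97993= 0.00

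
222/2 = 111 = 111.00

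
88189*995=87748055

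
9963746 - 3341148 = 6622598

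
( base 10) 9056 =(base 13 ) 4178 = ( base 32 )8r0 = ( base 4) 2031200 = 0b10001101100000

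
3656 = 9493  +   - 5837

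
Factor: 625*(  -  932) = - 582500 = - 2^2*5^4*233^1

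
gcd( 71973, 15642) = 99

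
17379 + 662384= 679763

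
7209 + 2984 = 10193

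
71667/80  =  71667/80 = 895.84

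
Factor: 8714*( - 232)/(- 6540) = 505412/1635=2^2*3^( - 1)*5^( - 1)*29^1*109^(-1)*4357^1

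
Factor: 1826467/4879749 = 3^( - 1)*7^( -1 )*23^( - 1)*47^1 * 10103^( - 1)* 38861^1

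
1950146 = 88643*22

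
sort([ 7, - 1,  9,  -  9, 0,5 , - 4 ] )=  [ - 9, - 4,-1,0,5 , 7, 9 ] 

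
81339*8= 650712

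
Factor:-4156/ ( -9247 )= 2^2 *7^(-1 )*1039^1*1321^(-1 ) 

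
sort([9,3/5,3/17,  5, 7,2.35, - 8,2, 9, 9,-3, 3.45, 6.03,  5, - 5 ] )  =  [  -  8, - 5, -3, 3/17, 3/5,  2,2.35,3.45, 5, 5, 6.03, 7, 9,  9, 9] 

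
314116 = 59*5324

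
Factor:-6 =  - 2^1 *3^1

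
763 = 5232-4469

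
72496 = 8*9062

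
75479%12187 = 2357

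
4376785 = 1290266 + 3086519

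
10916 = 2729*4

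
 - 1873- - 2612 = 739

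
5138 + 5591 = 10729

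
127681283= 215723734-88042451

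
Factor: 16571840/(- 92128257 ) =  - 2^6 * 3^( - 2 ) * 5^1* 13^ ( - 1 )*53^( - 1)*83^( - 1) * 179^( - 1)*51787^1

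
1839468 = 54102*34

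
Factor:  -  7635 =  - 3^1*5^1 * 509^1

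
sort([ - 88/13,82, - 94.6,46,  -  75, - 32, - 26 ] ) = [  -  94.6, - 75, - 32, - 26, - 88/13,46,82]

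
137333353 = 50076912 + 87256441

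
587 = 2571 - 1984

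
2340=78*30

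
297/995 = 297/995 = 0.30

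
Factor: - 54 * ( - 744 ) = 40176 = 2^4*3^4*31^1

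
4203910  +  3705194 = 7909104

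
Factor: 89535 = 3^1*5^1*47^1*127^1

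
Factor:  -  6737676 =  - 2^2*3^1*11^1*51043^1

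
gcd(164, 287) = 41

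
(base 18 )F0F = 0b1001100001011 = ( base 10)4875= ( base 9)6616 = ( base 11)3732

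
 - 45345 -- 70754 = 25409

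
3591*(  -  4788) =-17193708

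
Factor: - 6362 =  - 2^1 * 3181^1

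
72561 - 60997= 11564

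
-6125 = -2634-3491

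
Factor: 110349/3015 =3^1*5^( - 1)*61^1= 183/5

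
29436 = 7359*4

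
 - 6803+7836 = 1033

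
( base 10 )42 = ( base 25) 1h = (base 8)52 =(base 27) 1f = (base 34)18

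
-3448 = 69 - 3517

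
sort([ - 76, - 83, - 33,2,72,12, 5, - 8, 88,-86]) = [ - 86, - 83, - 76, -33 ,-8,2, 5,12,72 , 88]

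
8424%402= 384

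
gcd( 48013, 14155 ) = 19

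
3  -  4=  - 1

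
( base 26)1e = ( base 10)40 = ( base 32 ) 18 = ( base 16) 28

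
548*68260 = 37406480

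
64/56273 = 64/56273 = 0.00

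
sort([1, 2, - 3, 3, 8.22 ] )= [ - 3, 1,2,3, 8.22 ] 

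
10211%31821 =10211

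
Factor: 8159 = 41^1*199^1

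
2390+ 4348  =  6738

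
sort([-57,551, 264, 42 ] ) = [ - 57,42, 264,  551 ] 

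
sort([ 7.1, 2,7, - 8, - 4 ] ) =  [-8, - 4,2, 7, 7.1]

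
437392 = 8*54674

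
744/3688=93/461 = 0.20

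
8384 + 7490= 15874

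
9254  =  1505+7749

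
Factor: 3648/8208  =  4/9= 2^2*3^(-2)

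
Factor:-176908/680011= -2^2*47^1*439^ ( - 1 )*941^1*1549^( - 1)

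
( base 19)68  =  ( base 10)122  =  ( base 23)57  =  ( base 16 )7A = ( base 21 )5h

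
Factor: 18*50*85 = 2^2 * 3^2*5^3 * 17^1 = 76500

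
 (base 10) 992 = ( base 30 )132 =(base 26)1C4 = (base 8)1740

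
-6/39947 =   -  1  +  39941/39947 = - 0.00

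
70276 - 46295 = 23981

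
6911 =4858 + 2053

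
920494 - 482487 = 438007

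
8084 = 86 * 94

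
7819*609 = 4761771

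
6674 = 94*71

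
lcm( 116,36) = 1044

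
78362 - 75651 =2711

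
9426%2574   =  1704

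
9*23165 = 208485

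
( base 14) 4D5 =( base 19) 2D2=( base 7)2555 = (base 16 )3CB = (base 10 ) 971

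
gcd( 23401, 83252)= 1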